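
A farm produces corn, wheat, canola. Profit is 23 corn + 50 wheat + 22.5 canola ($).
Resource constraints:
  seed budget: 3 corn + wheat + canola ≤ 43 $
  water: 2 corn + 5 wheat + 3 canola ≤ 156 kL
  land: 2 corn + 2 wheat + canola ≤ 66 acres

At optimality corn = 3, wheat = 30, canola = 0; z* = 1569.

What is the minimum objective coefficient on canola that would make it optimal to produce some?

29.5

At the optimum: seed budget uses 39 of 43 (slack = 4); water uses 156 of 156 (binding); land uses 66 of 66 (binding).
By complementary slackness, y = 0 for the non-binding constraint.
Dual feasibility on the basic columns requires 2·y_water + 2·y_land = 23, 5·y_water + 2·y_land = 50.
This yields shadow prices y_water = 9, y_land = 2.5.
canola enters the basis when its profit ≥ yᵀa₃ = 9·3 + 2.5·1 = 29.5.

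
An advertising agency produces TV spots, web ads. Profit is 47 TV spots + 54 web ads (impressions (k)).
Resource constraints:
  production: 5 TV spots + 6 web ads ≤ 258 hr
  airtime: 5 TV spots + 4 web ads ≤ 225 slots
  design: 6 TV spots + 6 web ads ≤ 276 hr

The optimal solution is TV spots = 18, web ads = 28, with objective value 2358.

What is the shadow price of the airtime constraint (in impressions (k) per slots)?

0

Binding: production and design. Non-binding: airtime (23 unused).
By complementary slackness, y = 0 for the non-binding constraint.
From A_Bᵀ y = c: 5·y_production + 6·y_design = 47; 6·y_production + 6·y_design = 54.
Solving: y_production = 7, y_design = 2.
Shadow price of airtime = 0.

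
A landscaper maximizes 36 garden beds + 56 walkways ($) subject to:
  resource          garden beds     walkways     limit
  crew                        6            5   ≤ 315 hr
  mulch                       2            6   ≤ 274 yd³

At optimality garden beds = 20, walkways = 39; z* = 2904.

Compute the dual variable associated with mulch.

Check each constraint at x*: crew 315/315 (tight); mulch 274/274 (tight).
Dual feasibility on the basic columns requires 6·y_crew + 2·y_mulch = 36, 5·y_crew + 6·y_mulch = 56.
This yields shadow prices y_crew = 4, y_mulch = 6.
Shadow price of mulch = 6.

6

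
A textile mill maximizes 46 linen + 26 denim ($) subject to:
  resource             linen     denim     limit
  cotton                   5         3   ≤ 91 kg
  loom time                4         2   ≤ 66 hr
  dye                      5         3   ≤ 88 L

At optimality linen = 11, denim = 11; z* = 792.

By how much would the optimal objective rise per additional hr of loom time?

Check each constraint at x*: cotton 88/91 (slack 3); loom time 66/66 (tight); dye 88/88 (tight).
Since cotton is not tight, its dual is 0.
Dual feasibility on the basic columns requires 4·y_loom time + 5·y_dye = 46, 2·y_loom time + 3·y_dye = 26.
This yields shadow prices y_loom time = 4, y_dye = 6.
Shadow price of loom time = 4.

4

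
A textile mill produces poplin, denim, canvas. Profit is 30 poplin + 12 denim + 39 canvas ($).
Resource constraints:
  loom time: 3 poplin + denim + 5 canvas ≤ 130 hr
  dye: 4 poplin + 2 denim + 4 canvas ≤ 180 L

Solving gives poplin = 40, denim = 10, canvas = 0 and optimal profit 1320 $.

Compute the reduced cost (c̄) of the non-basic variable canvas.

-3

Check each constraint at x*: loom time 130/130 (tight); dye 180/180 (tight).
From A_Bᵀ y = c: 3·y_loom time + 4·y_dye = 30; 1·y_loom time + 2·y_dye = 12.
→ y_loom time = 6 and y_dye = 3.
Reduced cost of canvas: c₃ − yᵀa₃ = 39 − (6·5 + 3·4) = 39 − 42 = -3.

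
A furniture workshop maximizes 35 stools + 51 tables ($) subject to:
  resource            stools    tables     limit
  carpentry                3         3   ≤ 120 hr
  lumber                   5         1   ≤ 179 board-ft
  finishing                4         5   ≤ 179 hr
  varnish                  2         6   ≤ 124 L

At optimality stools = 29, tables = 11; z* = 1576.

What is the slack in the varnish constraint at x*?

varnish used = 2·29 + 6·11 = 124; slack = 124 − 124 = 0.

0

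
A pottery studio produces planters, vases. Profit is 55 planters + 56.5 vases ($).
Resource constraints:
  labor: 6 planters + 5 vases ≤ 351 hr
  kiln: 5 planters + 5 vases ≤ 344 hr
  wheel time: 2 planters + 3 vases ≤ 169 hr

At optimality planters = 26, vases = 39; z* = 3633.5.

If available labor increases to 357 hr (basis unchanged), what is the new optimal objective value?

At the optimum: labor uses 351 of 351 (binding); kiln uses 325 of 344 (slack = 19); wheel time uses 169 of 169 (binding).
By complementary slackness, y = 0 for the non-binding constraint.
From A_Bᵀ y = c: 6·y_labor + 2·y_wheel time = 55; 5·y_labor + 3·y_wheel time = 56.5.
→ y_labor = 6.5 and y_wheel time = 8.
Δz = y_labor·Δb = 6.5 × (6) = 39, so new z* = 3633.5 + 39 = 3672.5.

3672.5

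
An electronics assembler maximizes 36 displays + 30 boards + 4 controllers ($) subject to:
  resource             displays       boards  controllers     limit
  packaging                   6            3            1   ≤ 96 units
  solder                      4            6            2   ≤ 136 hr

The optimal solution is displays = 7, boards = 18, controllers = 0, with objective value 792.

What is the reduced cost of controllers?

-6

Check each constraint at x*: packaging 96/96 (tight); solder 136/136 (tight).
Dual feasibility on the basic columns requires 6·y_packaging + 4·y_solder = 36, 3·y_packaging + 6·y_solder = 30.
Solving: y_packaging = 4, y_solder = 3.
Reduced cost of controllers: c₃ − yᵀa₃ = 4 − (4·1 + 3·2) = 4 − 10 = -6.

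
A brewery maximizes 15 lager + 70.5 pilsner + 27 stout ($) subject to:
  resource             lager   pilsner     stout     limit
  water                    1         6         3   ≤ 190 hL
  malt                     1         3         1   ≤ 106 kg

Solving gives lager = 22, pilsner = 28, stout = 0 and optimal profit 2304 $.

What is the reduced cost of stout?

-5

Both water and malt are binding at x*.
From A_Bᵀ y = c: 1·y_water + 1·y_malt = 15; 6·y_water + 3·y_malt = 70.5.
Solving: y_water = 8.5, y_malt = 6.5.
Reduced cost of stout: c₃ − yᵀa₃ = 27 − (8.5·3 + 6.5·1) = 27 − 32 = -5.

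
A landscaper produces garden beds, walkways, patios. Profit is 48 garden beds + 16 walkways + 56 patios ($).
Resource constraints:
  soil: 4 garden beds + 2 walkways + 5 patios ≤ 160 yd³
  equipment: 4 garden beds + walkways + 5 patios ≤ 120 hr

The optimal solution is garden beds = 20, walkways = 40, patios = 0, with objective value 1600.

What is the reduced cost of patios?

-4

At the optimum: soil uses 160 of 160 (binding); equipment uses 120 of 120 (binding).
From A_Bᵀ y = c: 4·y_soil + 4·y_equipment = 48; 2·y_soil + 1·y_equipment = 16.
Solving: y_soil = 4, y_equipment = 8.
Reduced cost of patios: c₃ − yᵀa₃ = 56 − (4·5 + 8·5) = 56 − 60 = -4.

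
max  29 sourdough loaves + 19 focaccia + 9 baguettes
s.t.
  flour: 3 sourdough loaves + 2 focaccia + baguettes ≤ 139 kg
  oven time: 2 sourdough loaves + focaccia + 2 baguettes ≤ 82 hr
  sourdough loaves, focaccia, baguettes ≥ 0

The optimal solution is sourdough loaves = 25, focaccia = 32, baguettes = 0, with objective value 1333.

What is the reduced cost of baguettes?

Both flour and oven time are binding at x*.
Dual feasibility on the basic columns requires 3·y_flour + 2·y_oven time = 29, 2·y_flour + 1·y_oven time = 19.
Solving: y_flour = 9, y_oven time = 1.
Reduced cost of baguettes: c₃ − yᵀa₃ = 9 − (9·1 + 1·2) = 9 − 11 = -2.

-2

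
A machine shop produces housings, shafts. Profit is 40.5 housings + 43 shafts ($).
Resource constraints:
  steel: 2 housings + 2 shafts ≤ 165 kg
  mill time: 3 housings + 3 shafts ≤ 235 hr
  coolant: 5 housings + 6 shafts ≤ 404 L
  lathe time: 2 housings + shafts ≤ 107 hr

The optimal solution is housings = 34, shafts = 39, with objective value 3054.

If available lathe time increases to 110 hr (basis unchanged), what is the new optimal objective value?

At the optimum: steel uses 146 of 165 (slack = 19); mill time uses 219 of 235 (slack = 16); coolant uses 404 of 404 (binding); lathe time uses 107 of 107 (binding).
Since steel, mill time are not tight, their duals are 0.
From A_Bᵀ y = c: 5·y_coolant + 2·y_lathe time = 40.5; 6·y_coolant + 1·y_lathe time = 43.
This yields shadow prices y_coolant = 6.5, y_lathe time = 4.
Δz = y_lathe time·Δb = 4 × (3) = 12, so new z* = 3054 + 12 = 3066.

3066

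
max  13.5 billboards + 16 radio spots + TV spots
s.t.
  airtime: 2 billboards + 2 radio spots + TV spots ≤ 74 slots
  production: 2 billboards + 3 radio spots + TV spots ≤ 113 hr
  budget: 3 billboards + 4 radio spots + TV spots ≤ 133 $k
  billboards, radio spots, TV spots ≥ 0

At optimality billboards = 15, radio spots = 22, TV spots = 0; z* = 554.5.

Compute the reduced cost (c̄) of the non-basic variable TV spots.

Binding: airtime and budget. Non-binding: production (17 unused).
Since production is not tight, its dual is 0.
The binding rows give the dual system: 2·y_airtime + 3·y_budget = 13.5 and 2·y_airtime + 4·y_budget = 16.
Solving: y_airtime = 3, y_budget = 2.5.
Reduced cost of TV spots: c₃ − yᵀa₃ = 1 − (3·1 + 2.5·1) = 1 − 5.5 = -4.5.

-4.5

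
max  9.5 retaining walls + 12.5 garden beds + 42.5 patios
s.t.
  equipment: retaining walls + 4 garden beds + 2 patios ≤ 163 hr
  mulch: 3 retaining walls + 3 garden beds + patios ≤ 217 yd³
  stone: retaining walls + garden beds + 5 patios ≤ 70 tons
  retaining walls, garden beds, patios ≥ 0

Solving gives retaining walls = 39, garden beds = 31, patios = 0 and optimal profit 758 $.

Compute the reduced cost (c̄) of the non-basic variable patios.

At the optimum: equipment uses 163 of 163 (binding); mulch uses 210 of 217 (slack = 7); stone uses 70 of 70 (binding).
By complementary slackness, y = 0 for the non-binding constraint.
Dual feasibility on the basic columns requires 1·y_equipment + 1·y_stone = 9.5, 4·y_equipment + 1·y_stone = 12.5.
Solving: y_equipment = 1, y_stone = 8.5.
Reduced cost of patios: c₃ − yᵀa₃ = 42.5 − (1·2 + 8.5·5) = 42.5 − 44.5 = -2.

-2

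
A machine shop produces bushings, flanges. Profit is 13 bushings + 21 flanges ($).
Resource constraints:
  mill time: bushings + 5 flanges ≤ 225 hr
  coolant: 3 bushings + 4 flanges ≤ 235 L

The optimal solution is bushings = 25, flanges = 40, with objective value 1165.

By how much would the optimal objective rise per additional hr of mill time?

1

Both mill time and coolant are binding at x*.
The binding rows give the dual system: 1·y_mill time + 3·y_coolant = 13 and 5·y_mill time + 4·y_coolant = 21.
→ y_mill time = 1 and y_coolant = 4.
Shadow price of mill time = 1.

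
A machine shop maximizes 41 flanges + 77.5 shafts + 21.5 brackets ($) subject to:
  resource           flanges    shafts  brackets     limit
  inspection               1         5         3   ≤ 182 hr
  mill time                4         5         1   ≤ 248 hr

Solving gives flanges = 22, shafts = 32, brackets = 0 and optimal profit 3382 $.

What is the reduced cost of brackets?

Check each constraint at x*: inspection 182/182 (tight); mill time 248/248 (tight).
The binding rows give the dual system: 1·y_inspection + 4·y_mill time = 41 and 5·y_inspection + 5·y_mill time = 77.5.
This yields shadow prices y_inspection = 7, y_mill time = 8.5.
Reduced cost of brackets: c₃ − yᵀa₃ = 21.5 − (7·3 + 8.5·1) = 21.5 − 29.5 = -8.

-8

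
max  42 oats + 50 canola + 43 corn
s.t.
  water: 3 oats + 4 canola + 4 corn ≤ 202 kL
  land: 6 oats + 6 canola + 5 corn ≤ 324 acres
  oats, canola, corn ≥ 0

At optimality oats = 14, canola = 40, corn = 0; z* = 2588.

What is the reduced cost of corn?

-4

Both water and land are binding at x*.
Dual feasibility on the basic columns requires 3·y_water + 6·y_land = 42, 4·y_water + 6·y_land = 50.
This yields shadow prices y_water = 8, y_land = 3.
Reduced cost of corn: c₃ − yᵀa₃ = 43 − (8·4 + 3·5) = 43 − 47 = -4.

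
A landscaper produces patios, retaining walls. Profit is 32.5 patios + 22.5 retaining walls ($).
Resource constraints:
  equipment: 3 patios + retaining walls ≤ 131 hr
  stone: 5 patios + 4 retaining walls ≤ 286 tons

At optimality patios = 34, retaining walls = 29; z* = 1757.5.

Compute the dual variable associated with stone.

Check each constraint at x*: equipment 131/131 (tight); stone 286/286 (tight).
From A_Bᵀ y = c: 3·y_equipment + 5·y_stone = 32.5; 1·y_equipment + 4·y_stone = 22.5.
This yields shadow prices y_equipment = 2.5, y_stone = 5.
Shadow price of stone = 5.

5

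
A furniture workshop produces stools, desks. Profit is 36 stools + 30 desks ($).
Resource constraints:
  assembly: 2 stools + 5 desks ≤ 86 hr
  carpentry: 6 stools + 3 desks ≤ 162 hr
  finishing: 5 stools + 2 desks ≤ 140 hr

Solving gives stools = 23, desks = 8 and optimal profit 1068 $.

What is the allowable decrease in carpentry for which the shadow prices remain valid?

Binding constraints: assembly, carpentry. The basis is B = [[2,5],[6,3]] with det -24.
Per unit decrease in carpentry, x* moves by d = (-0.2083, 0.0833).
The basis stays optimal until stools reaches 0; allowable decrease = 110.4 hr.

110.4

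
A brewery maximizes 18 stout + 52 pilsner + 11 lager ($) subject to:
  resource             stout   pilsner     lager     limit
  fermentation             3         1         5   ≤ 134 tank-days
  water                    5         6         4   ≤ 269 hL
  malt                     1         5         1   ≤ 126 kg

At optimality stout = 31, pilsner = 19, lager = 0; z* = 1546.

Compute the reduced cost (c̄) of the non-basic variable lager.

-5

Binding: water and malt. Non-binding: fermentation (22 unused).
By complementary slackness, y = 0 for the non-binding constraint.
The binding rows give the dual system: 5·y_water + 1·y_malt = 18 and 6·y_water + 5·y_malt = 52.
Solving: y_water = 2, y_malt = 8.
Reduced cost of lager: c₃ − yᵀa₃ = 11 − (2·4 + 8·1) = 11 − 16 = -5.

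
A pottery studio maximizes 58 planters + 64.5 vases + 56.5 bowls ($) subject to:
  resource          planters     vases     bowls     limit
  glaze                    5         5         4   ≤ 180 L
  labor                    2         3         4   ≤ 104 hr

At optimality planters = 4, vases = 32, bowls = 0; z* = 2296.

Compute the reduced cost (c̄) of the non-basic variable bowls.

At the optimum: glaze uses 180 of 180 (binding); labor uses 104 of 104 (binding).
The binding rows give the dual system: 5·y_glaze + 2·y_labor = 58 and 5·y_glaze + 3·y_labor = 64.5.
This yields shadow prices y_glaze = 9, y_labor = 6.5.
Reduced cost of bowls: c₃ − yᵀa₃ = 56.5 − (9·4 + 6.5·4) = 56.5 − 62 = -5.5.

-5.5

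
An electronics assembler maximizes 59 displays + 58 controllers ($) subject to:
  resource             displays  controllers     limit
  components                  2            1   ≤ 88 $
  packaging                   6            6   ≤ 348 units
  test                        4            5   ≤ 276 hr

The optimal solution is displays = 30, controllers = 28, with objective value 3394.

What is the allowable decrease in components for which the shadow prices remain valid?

Binding constraints: components, packaging. The basis is B = [[2,1],[6,6]] with det 6.
Per unit decrease in components, x* moves by d = (-1, 1).
The basis stays optimal until test becomes binding; allowable decrease = 16 $.

16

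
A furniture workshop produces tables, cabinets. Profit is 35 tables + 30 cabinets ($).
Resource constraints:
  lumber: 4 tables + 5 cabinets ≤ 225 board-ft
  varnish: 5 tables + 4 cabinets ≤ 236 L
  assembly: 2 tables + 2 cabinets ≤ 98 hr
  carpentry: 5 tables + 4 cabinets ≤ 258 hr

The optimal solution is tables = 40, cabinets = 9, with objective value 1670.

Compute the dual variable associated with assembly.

Binding: varnish and assembly. Non-binding: lumber (20 unused), carpentry (22 unused).
Slack constraints have shadow price 0 (complementary slackness).
The binding rows give the dual system: 5·y_varnish + 2·y_assembly = 35 and 4·y_varnish + 2·y_assembly = 30.
Solving: y_varnish = 5, y_assembly = 5.
Shadow price of assembly = 5.

5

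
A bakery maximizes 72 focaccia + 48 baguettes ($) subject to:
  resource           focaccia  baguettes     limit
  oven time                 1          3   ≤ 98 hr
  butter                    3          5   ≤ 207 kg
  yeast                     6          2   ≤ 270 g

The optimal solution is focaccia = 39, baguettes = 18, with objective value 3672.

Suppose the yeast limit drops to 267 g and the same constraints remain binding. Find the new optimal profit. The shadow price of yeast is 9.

Δb = -3, so new z* = 3672 + (9)·(-3) = 3672 − 27 = 3645.

3645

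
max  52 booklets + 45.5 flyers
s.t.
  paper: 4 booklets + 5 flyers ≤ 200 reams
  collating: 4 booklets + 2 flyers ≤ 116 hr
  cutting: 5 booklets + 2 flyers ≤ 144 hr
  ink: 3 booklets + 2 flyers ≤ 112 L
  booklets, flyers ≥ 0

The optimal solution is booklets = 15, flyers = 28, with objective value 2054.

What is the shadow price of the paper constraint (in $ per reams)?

Check each constraint at x*: paper 200/200 (tight); collating 116/116 (tight); cutting 131/144 (slack 13); ink 101/112 (slack 11).
Slack constraints have shadow price 0 (complementary slackness).
Dual feasibility on the basic columns requires 4·y_paper + 4·y_collating = 52, 5·y_paper + 2·y_collating = 45.5.
Solving: y_paper = 6.5, y_collating = 6.5.
Shadow price of paper = 6.5.

6.5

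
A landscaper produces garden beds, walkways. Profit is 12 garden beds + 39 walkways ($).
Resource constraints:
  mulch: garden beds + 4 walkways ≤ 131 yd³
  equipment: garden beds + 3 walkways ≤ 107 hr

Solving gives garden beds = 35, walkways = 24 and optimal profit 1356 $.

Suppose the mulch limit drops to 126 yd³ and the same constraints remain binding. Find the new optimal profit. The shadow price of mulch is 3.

Δb = -5, so new z* = 1356 + (3)·(-5) = 1356 − 15 = 1341.

1341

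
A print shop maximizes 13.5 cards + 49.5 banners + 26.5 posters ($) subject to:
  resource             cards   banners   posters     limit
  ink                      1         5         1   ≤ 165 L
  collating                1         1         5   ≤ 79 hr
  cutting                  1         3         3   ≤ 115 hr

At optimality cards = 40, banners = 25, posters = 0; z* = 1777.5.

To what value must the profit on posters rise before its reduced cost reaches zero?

31.5

At the optimum: ink uses 165 of 165 (binding); collating uses 65 of 79 (slack = 14); cutting uses 115 of 115 (binding).
Since collating is not tight, its dual is 0.
From A_Bᵀ y = c: 1·y_ink + 1·y_cutting = 13.5; 5·y_ink + 3·y_cutting = 49.5.
Solving: y_ink = 4.5, y_cutting = 9.
posters enters the basis when its profit ≥ yᵀa₃ = 4.5·1 + 9·3 = 31.5.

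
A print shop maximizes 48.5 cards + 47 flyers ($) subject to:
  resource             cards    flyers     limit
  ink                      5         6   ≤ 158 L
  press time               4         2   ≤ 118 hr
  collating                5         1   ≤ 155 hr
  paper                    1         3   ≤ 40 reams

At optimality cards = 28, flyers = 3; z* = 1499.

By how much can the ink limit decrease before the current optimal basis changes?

10.5

Binding constraints: ink, press time. The basis is B = [[5,6],[4,2]] with det -14.
Per unit decrease in ink, x* moves by d = (0.1429, -0.2857).
The basis stays optimal until flyers reaches 0; allowable decrease = 10.5 L.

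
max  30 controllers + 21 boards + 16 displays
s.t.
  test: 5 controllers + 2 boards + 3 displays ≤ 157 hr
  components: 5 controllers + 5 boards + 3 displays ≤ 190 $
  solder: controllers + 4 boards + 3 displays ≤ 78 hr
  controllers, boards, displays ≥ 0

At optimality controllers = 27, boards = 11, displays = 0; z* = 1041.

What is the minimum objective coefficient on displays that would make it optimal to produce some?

At the optimum: test uses 157 of 157 (binding); components uses 190 of 190 (binding); solder uses 71 of 78 (slack = 7).
Slack constraints have shadow price 0 (complementary slackness).
The binding rows give the dual system: 5·y_test + 5·y_components = 30 and 2·y_test + 5·y_components = 21.
→ y_test = 3 and y_components = 3.
displays enters the basis when its profit ≥ yᵀa₃ = 3·3 + 3·3 = 18.

18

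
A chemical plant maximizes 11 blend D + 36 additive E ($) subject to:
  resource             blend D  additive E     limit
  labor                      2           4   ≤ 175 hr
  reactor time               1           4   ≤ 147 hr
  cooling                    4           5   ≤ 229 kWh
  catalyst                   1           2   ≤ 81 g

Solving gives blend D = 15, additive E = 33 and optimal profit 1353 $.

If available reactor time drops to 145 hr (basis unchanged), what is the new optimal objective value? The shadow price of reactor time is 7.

1339

Δb = -2, so new z* = 1353 + (7)·(-2) = 1353 − 14 = 1339.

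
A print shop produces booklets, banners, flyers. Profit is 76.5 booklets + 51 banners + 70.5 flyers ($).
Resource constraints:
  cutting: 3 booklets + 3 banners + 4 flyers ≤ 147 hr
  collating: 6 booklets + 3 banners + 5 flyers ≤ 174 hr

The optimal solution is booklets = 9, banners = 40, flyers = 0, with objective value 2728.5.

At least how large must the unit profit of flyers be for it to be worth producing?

76.5

Check each constraint at x*: cutting 147/147 (tight); collating 174/174 (tight).
Dual feasibility on the basic columns requires 3·y_cutting + 6·y_collating = 76.5, 3·y_cutting + 3·y_collating = 51.
→ y_cutting = 8.5 and y_collating = 8.5.
flyers enters the basis when its profit ≥ yᵀa₃ = 8.5·4 + 8.5·5 = 76.5.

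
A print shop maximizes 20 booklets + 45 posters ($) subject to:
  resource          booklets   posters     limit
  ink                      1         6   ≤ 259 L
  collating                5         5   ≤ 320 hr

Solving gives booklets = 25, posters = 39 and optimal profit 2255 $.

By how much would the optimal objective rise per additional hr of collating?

3

Both ink and collating are binding at x*.
The binding rows give the dual system: 1·y_ink + 5·y_collating = 20 and 6·y_ink + 5·y_collating = 45.
This yields shadow prices y_ink = 5, y_collating = 3.
Shadow price of collating = 3.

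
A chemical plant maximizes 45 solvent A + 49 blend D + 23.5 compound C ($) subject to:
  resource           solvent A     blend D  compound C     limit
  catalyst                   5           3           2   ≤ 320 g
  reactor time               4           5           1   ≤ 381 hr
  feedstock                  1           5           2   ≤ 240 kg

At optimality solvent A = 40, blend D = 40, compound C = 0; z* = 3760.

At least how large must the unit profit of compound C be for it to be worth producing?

26

At the optimum: catalyst uses 320 of 320 (binding); reactor time uses 360 of 381 (slack = 21); feedstock uses 240 of 240 (binding).
By complementary slackness, y = 0 for the non-binding constraint.
Dual feasibility on the basic columns requires 5·y_catalyst + 1·y_feedstock = 45, 3·y_catalyst + 5·y_feedstock = 49.
Solving: y_catalyst = 8, y_feedstock = 5.
compound C enters the basis when its profit ≥ yᵀa₃ = 8·2 + 5·2 = 26.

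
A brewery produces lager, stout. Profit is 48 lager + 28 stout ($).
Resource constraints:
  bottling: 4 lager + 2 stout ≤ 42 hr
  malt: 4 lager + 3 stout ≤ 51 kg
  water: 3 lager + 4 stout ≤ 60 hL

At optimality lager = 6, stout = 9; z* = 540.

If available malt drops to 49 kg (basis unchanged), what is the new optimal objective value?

At the optimum: bottling uses 42 of 42 (binding); malt uses 51 of 51 (binding); water uses 54 of 60 (slack = 6).
Since water is not tight, its dual is 0.
From A_Bᵀ y = c: 4·y_bottling + 4·y_malt = 48; 2·y_bottling + 3·y_malt = 28.
Solving: y_bottling = 8, y_malt = 4.
Δz = y_malt·Δb = 4 × (-2) = -8, so new z* = 540 − 8 = 532.

532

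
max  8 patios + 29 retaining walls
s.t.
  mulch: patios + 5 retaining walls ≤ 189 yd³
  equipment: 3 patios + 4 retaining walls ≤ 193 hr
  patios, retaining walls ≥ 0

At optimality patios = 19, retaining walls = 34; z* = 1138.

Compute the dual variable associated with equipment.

Check each constraint at x*: mulch 189/189 (tight); equipment 193/193 (tight).
The binding rows give the dual system: 1·y_mulch + 3·y_equipment = 8 and 5·y_mulch + 4·y_equipment = 29.
This yields shadow prices y_mulch = 5, y_equipment = 1.
Shadow price of equipment = 1.

1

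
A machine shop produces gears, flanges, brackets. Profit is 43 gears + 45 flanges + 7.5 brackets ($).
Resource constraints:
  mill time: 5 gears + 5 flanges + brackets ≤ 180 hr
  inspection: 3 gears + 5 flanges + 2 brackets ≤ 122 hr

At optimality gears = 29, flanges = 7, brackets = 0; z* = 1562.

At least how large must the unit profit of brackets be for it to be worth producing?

Check each constraint at x*: mill time 180/180 (tight); inspection 122/122 (tight).
The binding rows give the dual system: 5·y_mill time + 3·y_inspection = 43 and 5·y_mill time + 5·y_inspection = 45.
Solving: y_mill time = 8, y_inspection = 1.
brackets enters the basis when its profit ≥ yᵀa₃ = 8·1 + 1·2 = 10.

10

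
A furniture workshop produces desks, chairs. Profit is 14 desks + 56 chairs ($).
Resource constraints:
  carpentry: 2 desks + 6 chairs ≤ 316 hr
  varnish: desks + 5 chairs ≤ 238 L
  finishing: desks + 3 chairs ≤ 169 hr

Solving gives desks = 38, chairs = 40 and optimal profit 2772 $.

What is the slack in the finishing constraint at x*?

finishing used = 1·38 + 3·40 = 158; slack = 169 − 158 = 11.

11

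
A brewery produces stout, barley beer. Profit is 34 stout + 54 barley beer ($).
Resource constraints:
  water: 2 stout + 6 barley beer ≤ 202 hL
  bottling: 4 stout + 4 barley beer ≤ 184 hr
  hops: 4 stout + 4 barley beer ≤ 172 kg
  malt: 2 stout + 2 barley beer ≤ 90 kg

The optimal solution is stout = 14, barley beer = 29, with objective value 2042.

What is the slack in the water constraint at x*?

water used = 2·14 + 6·29 = 202; slack = 202 − 202 = 0.

0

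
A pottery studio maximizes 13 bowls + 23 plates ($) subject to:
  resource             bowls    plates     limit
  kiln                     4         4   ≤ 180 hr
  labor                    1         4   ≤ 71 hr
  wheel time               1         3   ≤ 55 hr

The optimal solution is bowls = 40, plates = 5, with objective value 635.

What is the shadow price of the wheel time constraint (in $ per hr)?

At the optimum: kiln uses 180 of 180 (binding); labor uses 60 of 71 (slack = 11); wheel time uses 55 of 55 (binding).
Slack constraints have shadow price 0 (complementary slackness).
The binding rows give the dual system: 4·y_kiln + 1·y_wheel time = 13 and 4·y_kiln + 3·y_wheel time = 23.
This yields shadow prices y_kiln = 2, y_wheel time = 5.
Shadow price of wheel time = 5.

5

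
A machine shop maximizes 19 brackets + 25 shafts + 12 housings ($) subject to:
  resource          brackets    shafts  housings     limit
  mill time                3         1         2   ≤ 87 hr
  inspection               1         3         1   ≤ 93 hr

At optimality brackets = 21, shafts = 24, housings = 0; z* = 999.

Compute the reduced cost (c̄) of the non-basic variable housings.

Both mill time and inspection are binding at x*.
Dual feasibility on the basic columns requires 3·y_mill time + 1·y_inspection = 19, 1·y_mill time + 3·y_inspection = 25.
Solving: y_mill time = 4, y_inspection = 7.
Reduced cost of housings: c₃ − yᵀa₃ = 12 − (4·2 + 7·1) = 12 − 15 = -3.

-3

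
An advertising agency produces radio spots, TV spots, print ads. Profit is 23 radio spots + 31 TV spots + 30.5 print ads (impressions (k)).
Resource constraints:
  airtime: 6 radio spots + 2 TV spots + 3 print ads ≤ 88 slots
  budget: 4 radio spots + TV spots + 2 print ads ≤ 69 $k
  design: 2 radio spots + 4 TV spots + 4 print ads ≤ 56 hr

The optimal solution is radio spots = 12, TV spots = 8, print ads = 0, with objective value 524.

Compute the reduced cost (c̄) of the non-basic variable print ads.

-2

At the optimum: airtime uses 88 of 88 (binding); budget uses 56 of 69 (slack = 13); design uses 56 of 56 (binding).
Since budget is not tight, its dual is 0.
From A_Bᵀ y = c: 6·y_airtime + 2·y_design = 23; 2·y_airtime + 4·y_design = 31.
Solving: y_airtime = 1.5, y_design = 7.
Reduced cost of print ads: c₃ − yᵀa₃ = 30.5 − (1.5·3 + 7·4) = 30.5 − 32.5 = -2.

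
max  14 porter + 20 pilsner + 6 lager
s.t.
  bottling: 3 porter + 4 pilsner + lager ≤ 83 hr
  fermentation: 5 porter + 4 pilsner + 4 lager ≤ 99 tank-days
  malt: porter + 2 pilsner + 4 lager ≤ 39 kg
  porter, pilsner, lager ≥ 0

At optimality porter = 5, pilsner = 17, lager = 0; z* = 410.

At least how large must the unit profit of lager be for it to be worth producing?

Binding: bottling and malt. Non-binding: fermentation (6 unused).
By complementary slackness, y = 0 for the non-binding constraint.
From A_Bᵀ y = c: 3·y_bottling + 1·y_malt = 14; 4·y_bottling + 2·y_malt = 20.
This yields shadow prices y_bottling = 4, y_malt = 2.
lager enters the basis when its profit ≥ yᵀa₃ = 4·1 + 2·4 = 12.

12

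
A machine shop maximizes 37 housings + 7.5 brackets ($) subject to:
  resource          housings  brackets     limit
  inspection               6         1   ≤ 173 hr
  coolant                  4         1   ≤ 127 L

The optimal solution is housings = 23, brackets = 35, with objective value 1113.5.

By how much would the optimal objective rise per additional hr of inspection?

3.5

Check each constraint at x*: inspection 173/173 (tight); coolant 127/127 (tight).
The binding rows give the dual system: 6·y_inspection + 4·y_coolant = 37 and 1·y_inspection + 1·y_coolant = 7.5.
Solving: y_inspection = 3.5, y_coolant = 4.
Shadow price of inspection = 3.5.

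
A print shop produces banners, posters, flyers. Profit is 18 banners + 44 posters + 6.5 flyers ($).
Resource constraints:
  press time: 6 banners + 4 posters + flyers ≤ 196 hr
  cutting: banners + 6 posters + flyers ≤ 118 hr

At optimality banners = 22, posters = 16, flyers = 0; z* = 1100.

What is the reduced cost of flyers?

-1.5

Check each constraint at x*: press time 196/196 (tight); cutting 118/118 (tight).
Dual feasibility on the basic columns requires 6·y_press time + 1·y_cutting = 18, 4·y_press time + 6·y_cutting = 44.
Solving: y_press time = 2, y_cutting = 6.
Reduced cost of flyers: c₃ − yᵀa₃ = 6.5 − (2·1 + 6·1) = 6.5 − 8 = -1.5.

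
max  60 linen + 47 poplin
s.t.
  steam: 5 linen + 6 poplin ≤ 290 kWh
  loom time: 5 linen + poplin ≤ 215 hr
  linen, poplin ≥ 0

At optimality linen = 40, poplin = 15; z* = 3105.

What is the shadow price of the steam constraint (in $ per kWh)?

7

Check each constraint at x*: steam 290/290 (tight); loom time 215/215 (tight).
From A_Bᵀ y = c: 5·y_steam + 5·y_loom time = 60; 6·y_steam + 1·y_loom time = 47.
This yields shadow prices y_steam = 7, y_loom time = 5.
Shadow price of steam = 7.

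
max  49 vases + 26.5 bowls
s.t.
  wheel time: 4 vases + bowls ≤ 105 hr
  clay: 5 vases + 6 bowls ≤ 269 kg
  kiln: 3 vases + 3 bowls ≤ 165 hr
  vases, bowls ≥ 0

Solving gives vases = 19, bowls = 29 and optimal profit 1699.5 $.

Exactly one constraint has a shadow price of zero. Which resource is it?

kiln

wheel time: 105/105 (binding)
clay: 269/269 (binding)
kiln: 144/165 (slack 21)
By complementary slackness, a constraint with positive slack has shadow price 0 → kiln.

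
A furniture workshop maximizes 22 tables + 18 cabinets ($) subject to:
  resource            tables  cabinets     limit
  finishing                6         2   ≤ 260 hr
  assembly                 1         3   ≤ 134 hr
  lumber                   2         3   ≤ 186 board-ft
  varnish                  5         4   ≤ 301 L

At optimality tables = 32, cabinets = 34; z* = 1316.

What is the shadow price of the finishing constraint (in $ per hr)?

Binding: finishing and assembly. Non-binding: lumber (20 unused), varnish (5 unused).
Slack constraints have shadow price 0 (complementary slackness).
The binding rows give the dual system: 6·y_finishing + 1·y_assembly = 22 and 2·y_finishing + 3·y_assembly = 18.
Solving: y_finishing = 3, y_assembly = 4.
Shadow price of finishing = 3.

3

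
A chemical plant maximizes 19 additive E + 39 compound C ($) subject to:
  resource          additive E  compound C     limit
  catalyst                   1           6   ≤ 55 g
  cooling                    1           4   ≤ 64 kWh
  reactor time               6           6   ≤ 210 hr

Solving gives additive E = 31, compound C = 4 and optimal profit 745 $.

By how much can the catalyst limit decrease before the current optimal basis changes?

Binding constraints: catalyst, reactor time. The basis is B = [[1,6],[6,6]] with det -30.
Per unit decrease in catalyst, x* moves by d = (0.2, -0.2).
The basis stays optimal until compound C reaches 0; allowable decrease = 20 g.

20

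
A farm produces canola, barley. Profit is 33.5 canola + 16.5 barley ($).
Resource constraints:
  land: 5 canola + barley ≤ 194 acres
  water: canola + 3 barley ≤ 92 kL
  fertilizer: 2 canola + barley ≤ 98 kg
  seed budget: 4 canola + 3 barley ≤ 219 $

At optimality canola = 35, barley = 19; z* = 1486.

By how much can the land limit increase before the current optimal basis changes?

Binding constraints: land, water. The basis is B = [[5,1],[1,3]] with det 14.
Per unit increase in land, x* moves by d = (0.2143, -0.0714).
The basis stays optimal until fertilizer becomes binding; allowable increase = 25.2 acres.

25.2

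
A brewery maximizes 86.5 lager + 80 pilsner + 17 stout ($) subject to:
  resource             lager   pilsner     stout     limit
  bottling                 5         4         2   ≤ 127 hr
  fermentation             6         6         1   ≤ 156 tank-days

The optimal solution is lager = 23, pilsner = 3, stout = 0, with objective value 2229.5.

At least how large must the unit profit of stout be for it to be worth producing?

Both bottling and fermentation are binding at x*.
From A_Bᵀ y = c: 5·y_bottling + 6·y_fermentation = 86.5; 4·y_bottling + 6·y_fermentation = 80.
This yields shadow prices y_bottling = 6.5, y_fermentation = 9.
stout enters the basis when its profit ≥ yᵀa₃ = 6.5·2 + 9·1 = 22.

22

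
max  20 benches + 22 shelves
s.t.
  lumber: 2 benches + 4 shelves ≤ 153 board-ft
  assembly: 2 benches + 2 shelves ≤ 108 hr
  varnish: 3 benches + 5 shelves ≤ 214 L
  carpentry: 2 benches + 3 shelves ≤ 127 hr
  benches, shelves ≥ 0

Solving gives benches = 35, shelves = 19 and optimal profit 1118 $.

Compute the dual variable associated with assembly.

8

Check each constraint at x*: lumber 146/153 (slack 7); assembly 108/108 (tight); varnish 200/214 (slack 14); carpentry 127/127 (tight).
Slack constraints have shadow price 0 (complementary slackness).
Dual feasibility on the basic columns requires 2·y_assembly + 2·y_carpentry = 20, 2·y_assembly + 3·y_carpentry = 22.
→ y_assembly = 8 and y_carpentry = 2.
Shadow price of assembly = 8.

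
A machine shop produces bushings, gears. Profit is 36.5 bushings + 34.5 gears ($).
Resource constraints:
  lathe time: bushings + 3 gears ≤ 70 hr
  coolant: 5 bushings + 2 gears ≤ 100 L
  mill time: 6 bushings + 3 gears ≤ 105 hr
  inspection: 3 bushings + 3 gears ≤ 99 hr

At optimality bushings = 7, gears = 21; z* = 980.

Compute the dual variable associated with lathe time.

Check each constraint at x*: lathe time 70/70 (tight); coolant 77/100 (slack 23); mill time 105/105 (tight); inspection 84/99 (slack 15).
By complementary slackness, y = 0 for the non-binding constraints.
From A_Bᵀ y = c: 1·y_lathe time + 6·y_mill time = 36.5; 3·y_lathe time + 3·y_mill time = 34.5.
This yields shadow prices y_lathe time = 6.5, y_mill time = 5.
Shadow price of lathe time = 6.5.

6.5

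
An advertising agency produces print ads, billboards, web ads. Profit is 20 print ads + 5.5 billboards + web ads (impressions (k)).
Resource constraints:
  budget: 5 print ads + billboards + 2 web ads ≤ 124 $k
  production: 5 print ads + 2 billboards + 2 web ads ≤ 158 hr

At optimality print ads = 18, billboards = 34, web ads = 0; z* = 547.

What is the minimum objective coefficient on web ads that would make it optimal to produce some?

At the optimum: budget uses 124 of 124 (binding); production uses 158 of 158 (binding).
The binding rows give the dual system: 5·y_budget + 5·y_production = 20 and 1·y_budget + 2·y_production = 5.5.
Solving: y_budget = 2.5, y_production = 1.5.
web ads enters the basis when its profit ≥ yᵀa₃ = 2.5·2 + 1.5·2 = 8.

8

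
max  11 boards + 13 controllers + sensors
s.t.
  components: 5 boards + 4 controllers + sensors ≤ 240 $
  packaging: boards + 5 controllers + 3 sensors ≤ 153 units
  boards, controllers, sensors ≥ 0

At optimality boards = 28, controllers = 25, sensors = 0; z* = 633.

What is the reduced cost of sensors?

-4

Both components and packaging are binding at x*.
Dual feasibility on the basic columns requires 5·y_components + 1·y_packaging = 11, 4·y_components + 5·y_packaging = 13.
This yields shadow prices y_components = 2, y_packaging = 1.
Reduced cost of sensors: c₃ − yᵀa₃ = 1 − (2·1 + 1·3) = 1 − 5 = -4.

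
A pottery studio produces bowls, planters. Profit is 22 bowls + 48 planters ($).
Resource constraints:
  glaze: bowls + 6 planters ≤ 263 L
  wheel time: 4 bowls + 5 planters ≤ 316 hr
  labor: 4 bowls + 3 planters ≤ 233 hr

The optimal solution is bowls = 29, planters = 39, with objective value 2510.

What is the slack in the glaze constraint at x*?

0

glaze used = 1·29 + 6·39 = 263; slack = 263 − 263 = 0.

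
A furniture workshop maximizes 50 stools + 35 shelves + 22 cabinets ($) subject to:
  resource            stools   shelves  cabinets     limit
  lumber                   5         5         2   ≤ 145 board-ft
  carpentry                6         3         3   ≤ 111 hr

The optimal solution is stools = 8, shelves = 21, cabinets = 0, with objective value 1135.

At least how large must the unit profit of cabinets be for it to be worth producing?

Check each constraint at x*: lumber 145/145 (tight); carpentry 111/111 (tight).
Dual feasibility on the basic columns requires 5·y_lumber + 6·y_carpentry = 50, 5·y_lumber + 3·y_carpentry = 35.
Solving: y_lumber = 4, y_carpentry = 5.
cabinets enters the basis when its profit ≥ yᵀa₃ = 4·2 + 5·3 = 23.

23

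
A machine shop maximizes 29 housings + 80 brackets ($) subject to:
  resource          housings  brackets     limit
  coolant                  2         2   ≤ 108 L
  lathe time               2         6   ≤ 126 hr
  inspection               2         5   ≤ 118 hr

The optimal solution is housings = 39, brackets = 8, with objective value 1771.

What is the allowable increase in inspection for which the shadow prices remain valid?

3.5

Binding constraints: lathe time, inspection. The basis is B = [[2,6],[2,5]] with det -2.
Per unit increase in inspection, x* moves by d = (3, -1).
The basis stays optimal until coolant becomes binding; allowable increase = 3.5 hr.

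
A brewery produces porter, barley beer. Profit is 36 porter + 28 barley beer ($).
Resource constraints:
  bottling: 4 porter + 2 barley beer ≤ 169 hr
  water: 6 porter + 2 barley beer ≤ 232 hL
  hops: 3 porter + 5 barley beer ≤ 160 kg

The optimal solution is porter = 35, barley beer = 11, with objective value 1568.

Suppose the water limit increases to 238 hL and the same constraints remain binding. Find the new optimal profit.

At the optimum: bottling uses 162 of 169 (slack = 7); water uses 232 of 232 (binding); hops uses 160 of 160 (binding).
By complementary slackness, y = 0 for the non-binding constraint.
The binding rows give the dual system: 6·y_water + 3·y_hops = 36 and 2·y_water + 5·y_hops = 28.
This yields shadow prices y_water = 4, y_hops = 4.
Δz = y_water·Δb = 4 × (6) = 24, so new z* = 1568 + 24 = 1592.

1592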